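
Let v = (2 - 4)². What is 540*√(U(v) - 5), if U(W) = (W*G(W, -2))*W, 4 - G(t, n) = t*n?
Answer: 540*√187 ≈ 7384.4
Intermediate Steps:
v = 4 (v = (-2)² = 4)
G(t, n) = 4 - n*t (G(t, n) = 4 - t*n = 4 - n*t)
U(W) = W²*(4 + 2*W) (U(W) = (W*(4 - 1*(-2)*W))*W = (W*(4 + 2*W))*W = W²*(4 + 2*W))
540*√(U(v) - 5) = 540*√(2*4²*(2 + 4) - 5) = 540*√(2*16*6 - 5) = 540*√(192 - 5) = 540*√187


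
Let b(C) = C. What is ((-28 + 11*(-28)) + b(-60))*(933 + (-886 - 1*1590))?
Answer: 611028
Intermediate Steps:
((-28 + 11*(-28)) + b(-60))*(933 + (-886 - 1*1590)) = ((-28 + 11*(-28)) - 60)*(933 + (-886 - 1*1590)) = ((-28 - 308) - 60)*(933 + (-886 - 1590)) = (-336 - 60)*(933 - 2476) = -396*(-1543) = 611028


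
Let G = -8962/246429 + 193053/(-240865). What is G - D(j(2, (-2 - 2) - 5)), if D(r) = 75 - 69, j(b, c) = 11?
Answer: -405869216377/59356121085 ≈ -6.8379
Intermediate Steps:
D(r) = 6
G = -49732489867/59356121085 (G = -8962*1/246429 + 193053*(-1/240865) = -8962/246429 - 193053/240865 = -49732489867/59356121085 ≈ -0.83787)
G - D(j(2, (-2 - 2) - 5)) = -49732489867/59356121085 - 1*6 = -49732489867/59356121085 - 6 = -405869216377/59356121085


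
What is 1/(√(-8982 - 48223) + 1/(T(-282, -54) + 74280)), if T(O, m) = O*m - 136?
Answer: 89372/456916607536721 - 7987354384*I*√57205/456916607536721 ≈ 1.956e-10 - 0.004181*I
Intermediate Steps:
T(O, m) = -136 + O*m
1/(√(-8982 - 48223) + 1/(T(-282, -54) + 74280)) = 1/(√(-8982 - 48223) + 1/((-136 - 282*(-54)) + 74280)) = 1/(√(-57205) + 1/((-136 + 15228) + 74280)) = 1/(I*√57205 + 1/(15092 + 74280)) = 1/(I*√57205 + 1/89372) = 1/(1/89372 + I*√57205)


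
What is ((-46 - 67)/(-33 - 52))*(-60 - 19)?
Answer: -8927/85 ≈ -105.02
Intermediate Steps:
((-46 - 67)/(-33 - 52))*(-60 - 19) = -113/(-85)*(-79) = -113*(-1/85)*(-79) = (113/85)*(-79) = -8927/85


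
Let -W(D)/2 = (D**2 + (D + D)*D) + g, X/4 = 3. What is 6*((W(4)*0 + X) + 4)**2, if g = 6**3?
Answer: 1536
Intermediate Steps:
X = 12 (X = 4*3 = 12)
g = 216
W(D) = -432 - 6*D**2 (W(D) = -2*((D**2 + (D + D)*D) + 216) = -2*((D**2 + (2*D)*D) + 216) = -2*((D**2 + 2*D**2) + 216) = -2*(3*D**2 + 216) = -2*(216 + 3*D**2) = -432 - 6*D**2)
6*((W(4)*0 + X) + 4)**2 = 6*(((-432 - 6*4**2)*0 + 12) + 4)**2 = 6*(((-432 - 6*16)*0 + 12) + 4)**2 = 6*(((-432 - 96)*0 + 12) + 4)**2 = 6*((-528*0 + 12) + 4)**2 = 6*((0 + 12) + 4)**2 = 6*(12 + 4)**2 = 6*16**2 = 6*256 = 1536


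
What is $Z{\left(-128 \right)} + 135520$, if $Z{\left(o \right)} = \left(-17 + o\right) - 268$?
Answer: $135107$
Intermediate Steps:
$Z{\left(o \right)} = -285 + o$ ($Z{\left(o \right)} = \left(-17 + o\right) - 268 = -285 + o$)
$Z{\left(-128 \right)} + 135520 = \left(-285 - 128\right) + 135520 = -413 + 135520 = 135107$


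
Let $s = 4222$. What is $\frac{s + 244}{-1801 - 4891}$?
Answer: $- \frac{319}{478} \approx -0.66736$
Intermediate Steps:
$\frac{s + 244}{-1801 - 4891} = \frac{4222 + 244}{-1801 - 4891} = \frac{4466}{-6692} = 4466 \left(- \frac{1}{6692}\right) = - \frac{319}{478}$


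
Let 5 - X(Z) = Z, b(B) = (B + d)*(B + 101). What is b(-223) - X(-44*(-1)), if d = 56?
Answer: 20413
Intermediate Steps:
b(B) = (56 + B)*(101 + B) (b(B) = (B + 56)*(B + 101) = (56 + B)*(101 + B))
X(Z) = 5 - Z
b(-223) - X(-44*(-1)) = (5656 + (-223)² + 157*(-223)) - (5 - (-44)*(-1)) = (5656 + 49729 - 35011) - (5 - 1*44) = 20374 - (5 - 44) = 20374 - 1*(-39) = 20374 + 39 = 20413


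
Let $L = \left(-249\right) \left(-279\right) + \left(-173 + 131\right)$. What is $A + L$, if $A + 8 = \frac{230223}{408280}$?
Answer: $\frac{28343436103}{408280} \approx 69422.0$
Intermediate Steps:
$L = 69429$ ($L = 69471 - 42 = 69429$)
$A = - \frac{3036017}{408280}$ ($A = -8 + \frac{230223}{408280} = - \frac{3036017}{408280} \approx -7.4361$)
$A + L = - \frac{3036017}{408280} + 69429 = \frac{28343436103}{408280}$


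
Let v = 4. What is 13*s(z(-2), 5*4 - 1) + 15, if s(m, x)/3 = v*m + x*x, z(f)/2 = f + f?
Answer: 12846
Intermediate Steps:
z(f) = 4*f (z(f) = 2*(f + f) = 2*(2*f) = 4*f)
s(m, x) = 3*x² + 12*m (s(m, x) = 3*(4*m + x*x) = 3*(4*m + x²) = 3*(x² + 4*m) = 3*x² + 12*m)
13*s(z(-2), 5*4 - 1) + 15 = 13*(3*(5*4 - 1)² + 12*(4*(-2))) + 15 = 13*(3*(20 - 1)² + 12*(-8)) + 15 = 13*(3*19² - 96) + 15 = 13*(3*361 - 96) + 15 = 13*(1083 - 96) + 15 = 13*987 + 15 = 12831 + 15 = 12846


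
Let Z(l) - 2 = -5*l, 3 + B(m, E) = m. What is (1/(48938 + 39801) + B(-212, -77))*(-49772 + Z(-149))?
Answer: 935342288100/88739 ≈ 1.0540e+7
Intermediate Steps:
B(m, E) = -3 + m
Z(l) = 2 - 5*l
(1/(48938 + 39801) + B(-212, -77))*(-49772 + Z(-149)) = (1/(48938 + 39801) + (-3 - 212))*(-49772 + (2 - 5*(-149))) = (1/88739 - 215)*(-49772 + (2 + 745)) = (1/88739 - 215)*(-49772 + 747) = -19078884/88739*(-49025) = 935342288100/88739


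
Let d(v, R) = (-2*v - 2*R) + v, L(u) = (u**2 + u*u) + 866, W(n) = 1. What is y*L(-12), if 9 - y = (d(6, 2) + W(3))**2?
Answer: -83088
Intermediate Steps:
L(u) = 866 + 2*u**2 (L(u) = (u**2 + u**2) + 866 = 2*u**2 + 866 = 866 + 2*u**2)
d(v, R) = -v - 2*R (d(v, R) = (-2*R - 2*v) + v = -v - 2*R)
y = -72 (y = 9 - ((-1*6 - 2*2) + 1)**2 = 9 - ((-6 - 4) + 1)**2 = 9 - (-10 + 1)**2 = 9 - 1*(-9)**2 = 9 - 1*81 = 9 - 81 = -72)
y*L(-12) = -72*(866 + 2*(-12)**2) = -72*(866 + 2*144) = -72*(866 + 288) = -72*1154 = -83088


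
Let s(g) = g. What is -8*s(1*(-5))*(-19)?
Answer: -760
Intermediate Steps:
-8*s(1*(-5))*(-19) = -8*(-5)*(-19) = 40*(-19) = -760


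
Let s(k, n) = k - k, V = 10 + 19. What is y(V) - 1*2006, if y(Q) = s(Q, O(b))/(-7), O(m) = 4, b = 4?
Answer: -2006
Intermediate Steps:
V = 29
s(k, n) = 0
y(Q) = 0 (y(Q) = 0/(-7) = 0*(-⅐) = 0)
y(V) - 1*2006 = 0 - 1*2006 = 0 - 2006 = -2006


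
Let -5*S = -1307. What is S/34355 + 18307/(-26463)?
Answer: -3110097784/4545681825 ≈ -0.68419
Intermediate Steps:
S = 1307/5 (S = -⅕*(-1307) = 1307/5 ≈ 261.40)
S/34355 + 18307/(-26463) = (1307/5)/34355 + 18307/(-26463) = (1307/5)*(1/34355) + 18307*(-1/26463) = 1307/171775 - 18307/26463 = -3110097784/4545681825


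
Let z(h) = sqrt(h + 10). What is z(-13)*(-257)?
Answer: -257*I*sqrt(3) ≈ -445.14*I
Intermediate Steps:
z(h) = sqrt(10 + h)
z(-13)*(-257) = sqrt(10 - 13)*(-257) = sqrt(-3)*(-257) = (I*sqrt(3))*(-257) = -257*I*sqrt(3)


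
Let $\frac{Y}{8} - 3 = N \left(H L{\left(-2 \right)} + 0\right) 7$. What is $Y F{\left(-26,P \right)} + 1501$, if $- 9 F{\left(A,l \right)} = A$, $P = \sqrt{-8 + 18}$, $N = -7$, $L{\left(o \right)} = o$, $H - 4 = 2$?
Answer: $\frac{45479}{3} \approx 15160.0$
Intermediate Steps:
$H = 6$ ($H = 4 + 2 = 6$)
$P = \sqrt{10} \approx 3.1623$
$F{\left(A,l \right)} = - \frac{A}{9}$
$Y = 4728$ ($Y = 24 + 8 - 7 \left(6 \left(-2\right) + 0\right) 7 = 24 + 8 - 7 \left(-12 + 0\right) 7 = 24 + 8 \left(-7\right) \left(-12\right) 7 = 24 + 8 \cdot 84 \cdot 7 = 24 + 8 \cdot 588 = 24 + 4704 = 4728$)
$Y F{\left(-26,P \right)} + 1501 = 4728 \left(\left(- \frac{1}{9}\right) \left(-26\right)\right) + 1501 = 4728 \cdot \frac{26}{9} + 1501 = \frac{40976}{3} + 1501 = \frac{45479}{3}$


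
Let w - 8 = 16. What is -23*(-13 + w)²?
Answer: -2783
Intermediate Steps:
w = 24 (w = 8 + 16 = 24)
-23*(-13 + w)² = -23*(-13 + 24)² = -23*11² = -23*121 = -2783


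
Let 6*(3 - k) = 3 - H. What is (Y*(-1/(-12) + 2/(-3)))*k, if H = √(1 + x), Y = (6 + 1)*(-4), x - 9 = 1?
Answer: 245/6 + 49*√11/18 ≈ 49.862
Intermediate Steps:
x = 10 (x = 9 + 1 = 10)
Y = -28 (Y = 7*(-4) = -28)
H = √11 (H = √(1 + 10) = √11 ≈ 3.3166)
k = 5/2 + √11/6 (k = 3 - (3 - √11)/6 = 3 + (-½ + √11/6) = 5/2 + √11/6 ≈ 3.0528)
(Y*(-1/(-12) + 2/(-3)))*k = (-28*(-1/(-12) + 2/(-3)))*(5/2 + √11/6) = (-28*(-1*(-1/12) + 2*(-⅓)))*(5/2 + √11/6) = (-28*(1/12 - ⅔))*(5/2 + √11/6) = (-28*(-7/12))*(5/2 + √11/6) = 49*(5/2 + √11/6)/3 = 245/6 + 49*√11/18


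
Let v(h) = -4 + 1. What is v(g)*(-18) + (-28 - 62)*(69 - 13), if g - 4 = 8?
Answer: -4986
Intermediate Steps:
g = 12 (g = 4 + 8 = 12)
v(h) = -3
v(g)*(-18) + (-28 - 62)*(69 - 13) = -3*(-18) + (-28 - 62)*(69 - 13) = 54 - 90*56 = 54 - 5040 = -4986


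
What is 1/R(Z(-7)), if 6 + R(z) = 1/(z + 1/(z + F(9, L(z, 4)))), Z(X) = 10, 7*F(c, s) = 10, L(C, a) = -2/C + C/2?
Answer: -807/4762 ≈ -0.16947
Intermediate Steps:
L(C, a) = C/2 - 2/C (L(C, a) = -2/C + C*(1/2) = -2/C + C/2 = C/2 - 2/C)
F(c, s) = 10/7 (F(c, s) = (1/7)*10 = 10/7)
R(z) = -6 + 1/(z + 1/(10/7 + z)) (R(z) = -6 + 1/(z + 1/(z + 10/7)) = -6 + 1/(z + 1/(10/7 + z)))
1/R(Z(-7)) = 1/((-32 - 53*10 - 42*10**2)/(7 + 7*10**2 + 10*10)) = 1/((-32 - 530 - 42*100)/(7 + 7*100 + 100)) = 1/((-32 - 530 - 4200)/(7 + 700 + 100)) = 1/(-4762/807) = -807/4762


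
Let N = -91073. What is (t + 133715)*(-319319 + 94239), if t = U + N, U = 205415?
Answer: -55832669560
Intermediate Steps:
t = 114342 (t = 205415 - 91073 = 114342)
(t + 133715)*(-319319 + 94239) = (114342 + 133715)*(-319319 + 94239) = 248057*(-225080) = -55832669560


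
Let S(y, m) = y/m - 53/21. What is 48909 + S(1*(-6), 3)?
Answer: 1026994/21 ≈ 48905.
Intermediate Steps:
S(y, m) = -53/21 + y/m (S(y, m) = y/m - 53*1/21 = y/m - 53/21 = -53/21 + y/m)
48909 + S(1*(-6), 3) = 48909 + (-53/21 + (1*(-6))/3) = 48909 + (-53/21 - 6*⅓) = 48909 + (-53/21 - 2) = 48909 - 95/21 = 1026994/21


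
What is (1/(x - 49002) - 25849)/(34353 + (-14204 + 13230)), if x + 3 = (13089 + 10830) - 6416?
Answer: -814295199/1051505258 ≈ -0.77441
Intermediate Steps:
x = 17500 (x = -3 + ((13089 + 10830) - 6416) = -3 + (23919 - 6416) = -3 + 17503 = 17500)
(1/(x - 49002) - 25849)/(34353 + (-14204 + 13230)) = (1/(17500 - 49002) - 25849)/(34353 + (-14204 + 13230)) = (1/(-31502) - 25849)/(34353 - 974) = (-1/31502 - 25849)/33379 = -814295199/31502*1/33379 = -814295199/1051505258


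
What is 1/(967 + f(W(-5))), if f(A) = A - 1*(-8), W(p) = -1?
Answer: 1/974 ≈ 0.0010267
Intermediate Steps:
f(A) = 8 + A (f(A) = A + 8 = 8 + A)
1/(967 + f(W(-5))) = 1/(967 + (8 - 1)) = 1/(967 + 7) = 1/974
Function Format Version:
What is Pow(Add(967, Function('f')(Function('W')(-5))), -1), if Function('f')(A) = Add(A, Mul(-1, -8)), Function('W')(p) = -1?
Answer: Rational(1, 974) ≈ 0.0010267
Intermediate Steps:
Function('f')(A) = Add(8, A) (Function('f')(A) = Add(A, 8) = Add(8, A))
Pow(Add(967, Function('f')(Function('W')(-5))), -1) = Pow(Add(967, Add(8, -1)), -1) = Pow(Add(967, 7), -1) = Pow(974, -1) = Rational(1, 974)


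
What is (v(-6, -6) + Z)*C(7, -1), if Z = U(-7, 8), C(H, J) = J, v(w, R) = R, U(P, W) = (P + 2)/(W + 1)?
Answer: 59/9 ≈ 6.5556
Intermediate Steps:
U(P, W) = (2 + P)/(1 + W)
Z = -5/9 (Z = (2 - 7)/(1 + 8) = -5/9 ≈ -0.55556)
(v(-6, -6) + Z)*C(7, -1) = (-6 - 5/9)*(-1) = -59/9*(-1) = 59/9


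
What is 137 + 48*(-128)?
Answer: -6007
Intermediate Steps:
137 + 48*(-128) = 137 - 6144 = -6007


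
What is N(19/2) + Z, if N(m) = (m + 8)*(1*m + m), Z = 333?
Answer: 1331/2 ≈ 665.50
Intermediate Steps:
N(m) = 2*m*(8 + m) (N(m) = (8 + m)*(m + m) = (8 + m)*(2*m) = 2*m*(8 + m))
N(19/2) + Z = 2*(19/2)*(8 + 19/2) + 333 = 2*(19/2)*(35/2) + 333 = 665/2 + 333 = 1331/2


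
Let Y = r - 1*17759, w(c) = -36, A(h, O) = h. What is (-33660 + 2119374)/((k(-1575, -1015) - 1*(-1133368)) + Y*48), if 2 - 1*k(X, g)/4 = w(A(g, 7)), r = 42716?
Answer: 347619/388576 ≈ 0.89460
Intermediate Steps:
Y = 24957 (Y = 42716 - 1*17759 = 42716 - 17759 = 24957)
k(X, g) = 152 (k(X, g) = 8 - 4*(-36) = 8 + 144 = 152)
(-33660 + 2119374)/((k(-1575, -1015) - 1*(-1133368)) + Y*48) = (-33660 + 2119374)/((152 - 1*(-1133368)) + 24957*48) = 2085714/((152 + 1133368) + 1197936) = 2085714/(1133520 + 1197936) = 2085714/2331456 = 2085714*(1/2331456) = 347619/388576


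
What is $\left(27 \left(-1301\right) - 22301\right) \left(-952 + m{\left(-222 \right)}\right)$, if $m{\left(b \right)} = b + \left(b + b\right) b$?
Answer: $-5593142632$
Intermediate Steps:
$m{\left(b \right)} = b + 2 b^{2}$ ($m{\left(b \right)} = b + 2 b b = b + 2 b^{2}$)
$\left(27 \left(-1301\right) - 22301\right) \left(-952 + m{\left(-222 \right)}\right) = \left(27 \left(-1301\right) - 22301\right) \left(-952 - 222 \left(1 + 2 \left(-222\right)\right)\right) = \left(-35127 - 22301\right) \left(-952 - 222 \left(1 - 444\right)\right) = - 57428 \left(-952 - -98346\right) = - 57428 \left(-952 + 98346\right) = \left(-57428\right) 97394 = -5593142632$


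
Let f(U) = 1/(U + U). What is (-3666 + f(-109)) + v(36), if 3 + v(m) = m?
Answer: -791995/218 ≈ -3633.0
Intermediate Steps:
f(U) = 1/(2*U)
v(m) = -3 + m
(-3666 + f(-109)) + v(36) = (-3666 + (½)/(-109)) + (-3 + 36) = (-3666 + (½)*(-1/109)) + 33 = (-3666 - 1/218) + 33 = -799189/218 + 33 = -791995/218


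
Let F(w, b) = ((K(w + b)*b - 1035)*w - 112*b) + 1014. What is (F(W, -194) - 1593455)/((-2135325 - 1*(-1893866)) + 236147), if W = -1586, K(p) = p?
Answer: 547606723/5312 ≈ 1.0309e+5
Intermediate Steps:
F(w, b) = 1014 - 112*b + w*(-1035 + b*(b + w)) (F(w, b) = (((w + b)*b - 1035)*w - 112*b) + 1014 = (((b + w)*b - 1035)*w - 112*b) + 1014 = ((b*(b + w) - 1035)*w - 112*b) + 1014 = ((-1035 + b*(b + w))*w - 112*b) + 1014 = (w*(-1035 + b*(b + w)) - 112*b) + 1014 = (-112*b + w*(-1035 + b*(b + w))) + 1014 = 1014 - 112*b + w*(-1035 + b*(b + w)))
(F(W, -194) - 1593455)/((-2135325 - 1*(-1893866)) + 236147) = ((1014 - 1035*(-1586) - 112*(-194) - 194*(-1586)*(-194 - 1586)) - 1593455)/((-2135325 - 1*(-1893866)) + 236147) = ((1014 + 1641510 + 21728 - 194*(-1586)*(-1780)) - 1593455)/((-2135325 + 1893866) + 236147) = ((1014 + 1641510 + 21728 - 547677520) - 1593455)/(-241459 + 236147) = (-546013268 - 1593455)/(-5312) = -547606723*(-1/5312) = 547606723/5312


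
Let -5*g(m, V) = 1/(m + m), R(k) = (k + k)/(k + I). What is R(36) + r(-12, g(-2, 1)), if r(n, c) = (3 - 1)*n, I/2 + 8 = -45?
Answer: -876/35 ≈ -25.029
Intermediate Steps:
I = -106 (I = -16 + 2*(-45) = -16 - 90 = -106)
R(k) = 2*k/(-106 + k) (R(k) = (k + k)/(k - 106) = (2*k)/(-106 + k) = 2*k/(-106 + k))
g(m, V) = -1/(10*m) (g(m, V) = -1/(5*(m + m)) = -1/(2*m)/5 = -1/(10*m))
r(n, c) = 2*n
R(36) + r(-12, g(-2, 1)) = 2*36/(-106 + 36) + 2*(-12) = 2*36/(-70) - 24 = 2*36*(-1/70) - 24 = -36/35 - 24 = -876/35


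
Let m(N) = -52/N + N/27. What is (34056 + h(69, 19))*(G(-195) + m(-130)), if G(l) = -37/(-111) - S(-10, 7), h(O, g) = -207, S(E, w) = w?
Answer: -5626456/15 ≈ -3.7510e+5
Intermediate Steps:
m(N) = -52/N + N/27 (m(N) = -52/N + N*(1/27) = -52/N + N/27)
G(l) = -20/3 (G(l) = -37/(-111) - 1*7 = -37*(-1/111) - 7 = 1/3 - 7 = -20/3)
(34056 + h(69, 19))*(G(-195) + m(-130)) = (34056 - 207)*(-20/3 + (-52/(-130) + (1/27)*(-130))) = 33849*(-20/3 + (-52*(-1/130) - 130/27)) = 33849*(-20/3 + (2/5 - 130/27)) = 33849*(-20/3 - 596/135) = 33849*(-1496/135) = -5626456/15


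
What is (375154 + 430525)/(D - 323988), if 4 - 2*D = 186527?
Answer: -1611358/834499 ≈ -1.9309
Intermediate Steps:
D = -186523/2 (D = 2 - 1/2*186527 = 2 - 186527/2 = -186523/2 ≈ -93262.)
(375154 + 430525)/(D - 323988) = (375154 + 430525)/(-186523/2 - 323988) = 805679/(-834499/2) = 805679*(-2/834499) = -1611358/834499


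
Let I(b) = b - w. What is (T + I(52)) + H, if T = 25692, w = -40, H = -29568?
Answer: -3784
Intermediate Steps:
I(b) = 40 + b (I(b) = b - 1*(-40) = b + 40 = 40 + b)
(T + I(52)) + H = (25692 + (40 + 52)) - 29568 = (25692 + 92) - 29568 = 25784 - 29568 = -3784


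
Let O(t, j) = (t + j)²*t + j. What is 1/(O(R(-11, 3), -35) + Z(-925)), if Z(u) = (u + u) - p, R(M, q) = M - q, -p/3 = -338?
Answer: -1/36513 ≈ -2.7388e-5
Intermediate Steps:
p = 1014 (p = -3*(-338) = 1014)
Z(u) = -1014 + 2*u (Z(u) = (u + u) - 1*1014 = 2*u - 1014 = -1014 + 2*u)
O(t, j) = j + t*(j + t)² (O(t, j) = (j + t)²*t + j = t*(j + t)² + j = j + t*(j + t)²)
1/(O(R(-11, 3), -35) + Z(-925)) = 1/((-35 + (-11 - 1*3)*(-35 + (-11 - 1*3))²) + (-1014 + 2*(-925))) = 1/((-35 + (-11 - 3)*(-35 + (-11 - 3))²) + (-1014 - 1850)) = 1/((-35 - 14*(-35 - 14)²) - 2864) = 1/((-35 - 14*(-49)²) - 2864) = 1/((-35 - 14*2401) - 2864) = 1/((-35 - 33614) - 2864) = 1/(-33649 - 2864) = 1/(-36513) = -1/36513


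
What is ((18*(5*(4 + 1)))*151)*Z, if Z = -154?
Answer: -10464300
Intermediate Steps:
((18*(5*(4 + 1)))*151)*Z = ((18*(5*(4 + 1)))*151)*(-154) = ((18*(5*5))*151)*(-154) = ((18*25)*151)*(-154) = (450*151)*(-154) = 67950*(-154) = -10464300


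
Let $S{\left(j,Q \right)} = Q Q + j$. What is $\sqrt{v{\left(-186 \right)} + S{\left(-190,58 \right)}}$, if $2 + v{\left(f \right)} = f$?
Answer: $\sqrt{2986} \approx 54.644$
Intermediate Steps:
$v{\left(f \right)} = -2 + f$
$S{\left(j,Q \right)} = j + Q^{2}$ ($S{\left(j,Q \right)} = Q^{2} + j = j + Q^{2}$)
$\sqrt{v{\left(-186 \right)} + S{\left(-190,58 \right)}} = \sqrt{\left(-2 - 186\right) - \left(190 - 58^{2}\right)} = \sqrt{-188 + \left(-190 + 3364\right)} = \sqrt{-188 + 3174} = \sqrt{2986}$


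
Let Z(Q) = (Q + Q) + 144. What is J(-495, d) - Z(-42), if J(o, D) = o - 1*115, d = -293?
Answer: -670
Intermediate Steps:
Z(Q) = 144 + 2*Q (Z(Q) = 2*Q + 144 = 144 + 2*Q)
J(o, D) = -115 + o (J(o, D) = o - 115 = -115 + o)
J(-495, d) - Z(-42) = (-115 - 495) - (144 + 2*(-42)) = -610 - (144 - 84) = -610 - 1*60 = -610 - 60 = -670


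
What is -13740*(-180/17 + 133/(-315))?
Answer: 7715468/51 ≈ 1.5128e+5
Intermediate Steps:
-13740*(-180/17 + 133/(-315)) = -13740*(-180*1/17 + 133*(-1/315)) = -13740*(-180/17 - 19/45) = -13740*(-8423/765) = 7715468/51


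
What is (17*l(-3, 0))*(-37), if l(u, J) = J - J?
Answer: 0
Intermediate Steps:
l(u, J) = 0
(17*l(-3, 0))*(-37) = (17*0)*(-37) = 0*(-37) = 0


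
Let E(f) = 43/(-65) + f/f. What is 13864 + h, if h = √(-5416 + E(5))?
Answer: 13864 + I*√22881170/65 ≈ 13864.0 + 73.591*I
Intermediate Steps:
E(f) = 22/65 (E(f) = 43*(-1/65) + 1 = -43/65 + 1 = 22/65)
h = I*√22881170/65 (h = √(-5416 + 22/65) = √(-352018/65) = I*√22881170/65 ≈ 73.591*I)
13864 + h = 13864 + I*√22881170/65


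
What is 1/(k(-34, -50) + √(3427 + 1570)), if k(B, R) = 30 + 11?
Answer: -41/3316 + √4997/3316 ≈ 0.0089534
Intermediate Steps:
k(B, R) = 41
1/(k(-34, -50) + √(3427 + 1570)) = 1/(41 + √(3427 + 1570)) = 1/(41 + √4997)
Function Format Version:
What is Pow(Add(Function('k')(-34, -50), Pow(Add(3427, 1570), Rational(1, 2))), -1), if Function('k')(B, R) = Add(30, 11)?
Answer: Add(Rational(-41, 3316), Mul(Rational(1, 3316), Pow(4997, Rational(1, 2)))) ≈ 0.0089534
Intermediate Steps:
Function('k')(B, R) = 41
Pow(Add(Function('k')(-34, -50), Pow(Add(3427, 1570), Rational(1, 2))), -1) = Pow(Add(41, Pow(Add(3427, 1570), Rational(1, 2))), -1) = Pow(Add(41, Pow(4997, Rational(1, 2))), -1)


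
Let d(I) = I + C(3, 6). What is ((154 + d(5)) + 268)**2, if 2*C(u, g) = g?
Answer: 184900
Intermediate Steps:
C(u, g) = g/2
d(I) = 3 + I (d(I) = I + (1/2)*6 = I + 3 = 3 + I)
((154 + d(5)) + 268)**2 = ((154 + (3 + 5)) + 268)**2 = ((154 + 8) + 268)**2 = (162 + 268)**2 = 430**2 = 184900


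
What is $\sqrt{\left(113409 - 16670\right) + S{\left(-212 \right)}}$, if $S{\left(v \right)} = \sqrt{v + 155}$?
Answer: $\sqrt{96739 + i \sqrt{57}} \approx 311.03 + 0.012 i$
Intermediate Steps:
$S{\left(v \right)} = \sqrt{155 + v}$
$\sqrt{\left(113409 - 16670\right) + S{\left(-212 \right)}} = \sqrt{\left(113409 - 16670\right) + \sqrt{155 - 212}} = \sqrt{96739 + \sqrt{-57}} = \sqrt{96739 + i \sqrt{57}}$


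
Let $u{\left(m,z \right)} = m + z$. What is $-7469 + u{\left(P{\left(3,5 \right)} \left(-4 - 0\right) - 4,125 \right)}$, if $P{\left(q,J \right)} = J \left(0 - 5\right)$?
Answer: $-7248$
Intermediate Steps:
$P{\left(q,J \right)} = - 5 J$ ($P{\left(q,J \right)} = J \left(-5\right) = - 5 J$)
$-7469 + u{\left(P{\left(3,5 \right)} \left(-4 - 0\right) - 4,125 \right)} = -7469 + \left(\left(\left(-5\right) 5 \left(-4 - 0\right) - 4\right) + 125\right) = -7469 + \left(\left(- 25 \left(-4 + 0\right) - 4\right) + 125\right) = -7469 + \left(\left(\left(-25\right) \left(-4\right) - 4\right) + 125\right) = -7469 + \left(\left(100 - 4\right) + 125\right) = -7469 + \left(96 + 125\right) = -7469 + 221 = -7248$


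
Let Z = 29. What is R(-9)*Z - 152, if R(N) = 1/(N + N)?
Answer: -2765/18 ≈ -153.61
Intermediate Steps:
R(N) = 1/(2*N)
R(-9)*Z - 152 = ((1/2)/(-9))*29 - 152 = ((1/2)*(-1/9))*29 - 152 = -1/18*29 - 152 = -29/18 - 152 = -2765/18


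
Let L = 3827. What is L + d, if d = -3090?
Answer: 737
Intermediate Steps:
L + d = 3827 - 3090 = 737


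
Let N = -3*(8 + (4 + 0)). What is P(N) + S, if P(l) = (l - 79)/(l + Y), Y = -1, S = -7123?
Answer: -263436/37 ≈ -7119.9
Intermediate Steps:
N = -36 (N = -3*(8 + 4) = -3*12 = -36)
P(l) = (-79 + l)/(-1 + l) (P(l) = (l - 79)/(l - 1) = (-79 + l)/(-1 + l))
P(N) + S = (-79 - 36)/(-1 - 36) - 7123 = -115/(-37) - 7123 = -1/37*(-115) - 7123 = 115/37 - 7123 = -263436/37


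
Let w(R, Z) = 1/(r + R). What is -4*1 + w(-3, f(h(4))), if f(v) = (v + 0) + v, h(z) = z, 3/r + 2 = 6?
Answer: -40/9 ≈ -4.4444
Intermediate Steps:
r = ¾ (r = 3/(-2 + 6) = 3/4 = 3*(¼) = ¾ ≈ 0.75000)
f(v) = 2*v (f(v) = v + v = 2*v)
w(R, Z) = 1/(¾ + R)
-4*1 + w(-3, f(h(4))) = -4*1 + 4/(3 + 4*(-3)) = -4 + 4/(3 - 12) = -4 + 4/(-9) = -4 + 4*(-⅑) = -4 - 4/9 = -40/9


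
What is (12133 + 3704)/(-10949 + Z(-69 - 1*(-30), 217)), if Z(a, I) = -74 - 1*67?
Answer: -15837/11090 ≈ -1.4280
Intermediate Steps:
Z(a, I) = -141 (Z(a, I) = -74 - 67 = -141)
(12133 + 3704)/(-10949 + Z(-69 - 1*(-30), 217)) = (12133 + 3704)/(-10949 - 141) = 15837/(-11090) = 15837*(-1/11090) = -15837/11090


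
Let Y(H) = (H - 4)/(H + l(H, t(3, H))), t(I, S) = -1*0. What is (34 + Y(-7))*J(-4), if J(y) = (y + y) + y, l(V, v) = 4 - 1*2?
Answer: -2172/5 ≈ -434.40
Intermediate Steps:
t(I, S) = 0
l(V, v) = 2 (l(V, v) = 4 - 2 = 2)
J(y) = 3*y (J(y) = 2*y + y = 3*y)
Y(H) = (-4 + H)/(2 + H) (Y(H) = (H - 4)/(H + 2) = (-4 + H)/(2 + H))
(34 + Y(-7))*J(-4) = (34 + (-4 - 7)/(2 - 7))*(3*(-4)) = (34 - 11/(-5))*(-12) = (34 - ⅕*(-11))*(-12) = (34 + 11/5)*(-12) = (181/5)*(-12) = -2172/5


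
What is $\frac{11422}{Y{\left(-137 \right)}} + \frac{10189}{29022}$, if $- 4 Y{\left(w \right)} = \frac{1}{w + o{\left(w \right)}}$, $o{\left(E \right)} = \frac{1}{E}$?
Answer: $\frac{24888216838613}{3976014} \approx 6.2596 \cdot 10^{6}$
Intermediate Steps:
$Y{\left(w \right)} = - \frac{1}{4 \left(w + \frac{1}{w}\right)}$
$\frac{11422}{Y{\left(-137 \right)}} + \frac{10189}{29022} = \frac{11422}{\left(-1\right) \left(-137\right) \frac{1}{4 + 4 \left(-137\right)^{2}}} + \frac{10189}{29022} = \frac{11422}{\left(-1\right) \left(-137\right) \frac{1}{4 + 4 \cdot 18769}} + 10189 \cdot \frac{1}{29022} = \frac{11422}{\left(-1\right) \left(-137\right) \frac{1}{4 + 75076}} + \frac{10189}{29022} = \frac{11422}{\left(-1\right) \left(-137\right) \frac{1}{75080}} + \frac{10189}{29022} = \frac{11422}{\frac{137}{75080}} + \frac{10189}{29022} = 11422 \cdot \frac{75080}{137} + \frac{10189}{29022} = \frac{857563760}{137} + \frac{10189}{29022} = \frac{24888216838613}{3976014}$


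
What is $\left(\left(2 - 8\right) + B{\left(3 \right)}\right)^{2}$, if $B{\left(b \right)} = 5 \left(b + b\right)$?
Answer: $576$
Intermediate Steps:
$B{\left(b \right)} = 10 b$ ($B{\left(b \right)} = 5 \cdot 2 b = 10 b$)
$\left(\left(2 - 8\right) + B{\left(3 \right)}\right)^{2} = \left(\left(2 - 8\right) + 10 \cdot 3\right)^{2} = \left(\left(2 - 8\right) + 30\right)^{2} = \left(-6 + 30\right)^{2} = 24^{2} = 576$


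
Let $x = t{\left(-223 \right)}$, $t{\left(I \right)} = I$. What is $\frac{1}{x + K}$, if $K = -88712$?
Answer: $- \frac{1}{88935} \approx -1.1244 \cdot 10^{-5}$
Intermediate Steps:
$x = -223$
$\frac{1}{x + K} = \frac{1}{-223 - 88712} = \frac{1}{-88935} = - \frac{1}{88935}$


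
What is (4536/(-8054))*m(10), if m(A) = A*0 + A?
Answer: -22680/4027 ≈ -5.6320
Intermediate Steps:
m(A) = A (m(A) = 0 + A = A)
(4536/(-8054))*m(10) = (4536/(-8054))*10 = (4536*(-1/8054))*10 = -2268/4027*10 = -22680/4027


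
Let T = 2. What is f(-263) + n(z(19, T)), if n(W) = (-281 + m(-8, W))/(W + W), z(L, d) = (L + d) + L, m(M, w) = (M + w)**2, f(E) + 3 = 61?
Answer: 5383/80 ≈ 67.287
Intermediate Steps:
f(E) = 58 (f(E) = -3 + 61 = 58)
z(L, d) = d + 2*L
n(W) = (-281 + (-8 + W)**2)/(2*W) (n(W) = (-281 + (-8 + W)**2)/(W + W) = (-281 + (-8 + W)**2)/((2*W)) = (-281 + (-8 + W)**2)*(1/(2*W)) = (-281 + (-8 + W)**2)/(2*W))
f(-263) + n(z(19, T)) = 58 + (-281 + (-8 + (2 + 2*19))**2)/(2*(2 + 2*19)) = 58 + (-281 + (-8 + (2 + 38))**2)/(2*(2 + 38)) = 58 + (1/2)*(-281 + (-8 + 40)**2)/40 = 58 + (1/2)*(1/40)*(-281 + 32**2) = 58 + (1/2)*(1/40)*(-281 + 1024) = 58 + (1/2)*(1/40)*743 = 58 + 743/80 = 5383/80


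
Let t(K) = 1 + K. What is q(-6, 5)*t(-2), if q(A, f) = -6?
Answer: 6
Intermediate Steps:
q(-6, 5)*t(-2) = -6*(1 - 2) = -6*(-1) = 6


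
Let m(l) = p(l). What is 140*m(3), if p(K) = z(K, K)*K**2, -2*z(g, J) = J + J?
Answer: -3780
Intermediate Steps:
z(g, J) = -J (z(g, J) = -(J + J)/2 = -J)
p(K) = -K**3 (p(K) = (-K)*K**2 = -K**3)
m(l) = -l**3
140*m(3) = 140*(-1*3**3) = 140*(-1*27) = 140*(-27) = -3780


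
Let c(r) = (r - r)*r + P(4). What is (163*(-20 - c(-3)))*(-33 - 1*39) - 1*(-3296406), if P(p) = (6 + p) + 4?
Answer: 3695430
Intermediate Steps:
P(p) = 10 + p
c(r) = 14 (c(r) = (r - r)*r + (10 + 4) = 0*r + 14 = 0 + 14 = 14)
(163*(-20 - c(-3)))*(-33 - 1*39) - 1*(-3296406) = (163*(-20 - 1*14))*(-33 - 1*39) - 1*(-3296406) = (163*(-20 - 14))*(-33 - 39) + 3296406 = (163*(-34))*(-72) + 3296406 = -5542*(-72) + 3296406 = 399024 + 3296406 = 3695430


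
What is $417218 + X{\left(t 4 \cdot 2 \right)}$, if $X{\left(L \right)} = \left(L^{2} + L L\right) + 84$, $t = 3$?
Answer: $418454$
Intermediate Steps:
$X{\left(L \right)} = 84 + 2 L^{2}$ ($X{\left(L \right)} = \left(L^{2} + L^{2}\right) + 84 = 2 L^{2} + 84 = 84 + 2 L^{2}$)
$417218 + X{\left(t 4 \cdot 2 \right)} = 417218 + \left(84 + 2 \left(3 \cdot 4 \cdot 2\right)^{2}\right) = 417218 + \left(84 + 2 \left(12 \cdot 2\right)^{2}\right) = 417218 + \left(84 + 2 \cdot 24^{2}\right) = 417218 + \left(84 + 2 \cdot 576\right) = 417218 + \left(84 + 1152\right) = 417218 + 1236 = 418454$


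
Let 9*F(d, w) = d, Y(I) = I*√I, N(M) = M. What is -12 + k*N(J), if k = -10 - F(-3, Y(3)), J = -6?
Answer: 46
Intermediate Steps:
Y(I) = I^(3/2)
F(d, w) = d/9
k = -29/3 (k = -10 - (-3)/9 = -10 - 1*(-⅓) = -10 + ⅓ = -29/3 ≈ -9.6667)
-12 + k*N(J) = -12 - 29/3*(-6) = -12 + 58 = 46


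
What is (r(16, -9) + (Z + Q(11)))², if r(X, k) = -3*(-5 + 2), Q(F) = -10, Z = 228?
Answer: 51529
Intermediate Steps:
r(X, k) = 9 (r(X, k) = -3*(-3) = 9)
(r(16, -9) + (Z + Q(11)))² = (9 + (228 - 10))² = (9 + 218)² = 227² = 51529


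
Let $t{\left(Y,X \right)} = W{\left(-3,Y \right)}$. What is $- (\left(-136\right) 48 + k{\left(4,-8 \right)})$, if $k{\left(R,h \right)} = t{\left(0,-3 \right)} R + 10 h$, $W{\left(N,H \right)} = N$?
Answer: $6620$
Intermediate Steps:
$t{\left(Y,X \right)} = -3$
$k{\left(R,h \right)} = - 3 R + 10 h$
$- (\left(-136\right) 48 + k{\left(4,-8 \right)}) = - (\left(-136\right) 48 + \left(\left(-3\right) 4 + 10 \left(-8\right)\right)) = - (-6528 - 92) = \left(-1\right) \left(-6620\right) = 6620$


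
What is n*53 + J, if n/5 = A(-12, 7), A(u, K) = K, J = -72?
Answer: 1783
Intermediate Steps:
n = 35 (n = 5*7 = 35)
n*53 + J = 35*53 - 72 = 1855 - 72 = 1783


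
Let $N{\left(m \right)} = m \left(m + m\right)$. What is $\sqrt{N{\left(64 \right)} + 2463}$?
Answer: $\sqrt{10655} \approx 103.22$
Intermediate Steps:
$N{\left(m \right)} = 2 m^{2}$ ($N{\left(m \right)} = m 2 m = 2 m^{2}$)
$\sqrt{N{\left(64 \right)} + 2463} = \sqrt{2 \cdot 64^{2} + 2463} = \sqrt{2 \cdot 4096 + 2463} = \sqrt{8192 + 2463} = \sqrt{10655}$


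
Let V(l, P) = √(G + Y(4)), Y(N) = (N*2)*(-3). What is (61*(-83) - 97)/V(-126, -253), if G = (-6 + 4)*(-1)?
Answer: 2580*I*√22/11 ≈ 1100.1*I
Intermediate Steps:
Y(N) = -6*N (Y(N) = (2*N)*(-3) = -6*N)
G = 2 (G = -2*(-1) = 2)
V(l, P) = I*√22 (V(l, P) = √(2 - 6*4) = √(2 - 24) = √(-22) = I*√22)
(61*(-83) - 97)/V(-126, -253) = (61*(-83) - 97)/((I*√22)) = (-5063 - 97)*(-I*√22/22) = -(-2580)*I*√22/11 = 2580*I*√22/11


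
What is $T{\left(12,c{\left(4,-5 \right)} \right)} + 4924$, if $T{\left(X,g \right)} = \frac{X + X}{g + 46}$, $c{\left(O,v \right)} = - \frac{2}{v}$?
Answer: $\frac{142811}{29} \approx 4924.5$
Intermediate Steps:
$T{\left(X,g \right)} = \frac{2 X}{46 + g}$
$T{\left(12,c{\left(4,-5 \right)} \right)} + 4924 = 2 \cdot 12 \frac{1}{46 - \frac{2}{-5}} + 4924 = 2 \cdot 12 \frac{1}{46 - - \frac{2}{5}} + 4924 = 2 \cdot 12 \frac{1}{46 + \frac{2}{5}} + 4924 = 2 \cdot 12 \frac{1}{\frac{232}{5}} + 4924 = 2 \cdot 12 \cdot \frac{5}{232} + 4924 = \frac{15}{29} + 4924 = \frac{142811}{29}$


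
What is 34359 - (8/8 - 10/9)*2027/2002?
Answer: 619082489/18018 ≈ 34359.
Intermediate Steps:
34359 - (8/8 - 10/9)*2027/2002 = 34359 - (8*(1/8) - 10*1/9)*2027*(1/2002) = 34359 - (1 - 10/9)*2027/2002 = 34359 - (-1)*2027/(9*2002) = 34359 - 1*(-2027/18018) = 34359 + 2027/18018 = 619082489/18018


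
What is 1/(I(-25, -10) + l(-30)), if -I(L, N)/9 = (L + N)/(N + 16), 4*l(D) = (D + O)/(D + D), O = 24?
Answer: 40/2101 ≈ 0.019039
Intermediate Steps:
l(D) = (24 + D)/(8*D) (l(D) = ((D + 24)/(D + D))/4 = ((24 + D)/((2*D)))/4 = ((24 + D)*(1/(2*D)))/4 = ((24 + D)/(2*D))/4 = (24 + D)/(8*D))
I(L, N) = -9*(L + N)/(16 + N) (I(L, N) = -9*(L + N)/(N + 16) = -9*(L + N)/(16 + N))
1/(I(-25, -10) + l(-30)) = 1/(9*(-1*(-25) - 1*(-10))/(16 - 10) + (⅛)*(24 - 30)/(-30)) = 1/(9*(25 + 10)/6 + (⅛)*(-1/30)*(-6)) = 1/(9*(⅙)*35 + 1/40) = 1/(105/2 + 1/40) = 1/(2101/40) = 40/2101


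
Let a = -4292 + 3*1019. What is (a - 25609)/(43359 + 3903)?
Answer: -4474/7877 ≈ -0.56798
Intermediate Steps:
a = -1235 (a = -4292 + 3057 = -1235)
(a - 25609)/(43359 + 3903) = (-1235 - 25609)/(43359 + 3903) = -26844/47262 = -26844*1/47262 = -4474/7877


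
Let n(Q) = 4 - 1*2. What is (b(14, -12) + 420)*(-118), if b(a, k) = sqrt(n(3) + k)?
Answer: -49560 - 118*I*sqrt(10) ≈ -49560.0 - 373.15*I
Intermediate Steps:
n(Q) = 2 (n(Q) = 4 - 2 = 2)
b(a, k) = sqrt(2 + k)
(b(14, -12) + 420)*(-118) = (sqrt(2 - 12) + 420)*(-118) = (sqrt(-10) + 420)*(-118) = (I*sqrt(10) + 420)*(-118) = (420 + I*sqrt(10))*(-118) = -49560 - 118*I*sqrt(10)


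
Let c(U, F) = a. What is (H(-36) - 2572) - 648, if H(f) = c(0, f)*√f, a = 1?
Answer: -3220 + 6*I ≈ -3220.0 + 6.0*I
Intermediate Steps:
c(U, F) = 1
H(f) = √f (H(f) = 1*√f = √f)
(H(-36) - 2572) - 648 = (√(-36) - 2572) - 648 = (6*I - 2572) - 648 = (-2572 + 6*I) - 648 = -3220 + 6*I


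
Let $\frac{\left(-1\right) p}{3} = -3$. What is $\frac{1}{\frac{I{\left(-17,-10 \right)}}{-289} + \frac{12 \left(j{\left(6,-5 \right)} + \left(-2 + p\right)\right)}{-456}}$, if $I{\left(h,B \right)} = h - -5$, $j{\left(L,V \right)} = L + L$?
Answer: $- \frac{578}{265} \approx -2.1811$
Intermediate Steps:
$p = 9$ ($p = \left(-3\right) \left(-3\right) = 9$)
$j{\left(L,V \right)} = 2 L$
$I{\left(h,B \right)} = 5 + h$ ($I{\left(h,B \right)} = h + 5 = 5 + h$)
$\frac{1}{\frac{I{\left(-17,-10 \right)}}{-289} + \frac{12 \left(j{\left(6,-5 \right)} + \left(-2 + p\right)\right)}{-456}} = \frac{1}{\frac{5 - 17}{-289} + \frac{12 \left(2 \cdot 6 + \left(-2 + 9\right)\right)}{-456}} = \frac{1}{\left(-12\right) \left(- \frac{1}{289}\right) + 12 \left(12 + 7\right) \left(- \frac{1}{456}\right)} = \frac{1}{\frac{12}{289} + 12 \cdot 19 \left(- \frac{1}{456}\right)} = \frac{1}{\frac{12}{289} + 228 \left(- \frac{1}{456}\right)} = \frac{1}{\frac{12}{289} - \frac{1}{2}} = \frac{1}{- \frac{265}{578}} = - \frac{578}{265}$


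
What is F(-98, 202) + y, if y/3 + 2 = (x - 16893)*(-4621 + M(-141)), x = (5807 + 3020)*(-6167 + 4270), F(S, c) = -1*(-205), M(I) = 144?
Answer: 225126554071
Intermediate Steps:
F(S, c) = 205
x = -16744819 (x = 8827*(-1897) = -16744819)
y = 225126553866 (y = -6 + 3*((-16744819 - 16893)*(-4621 + 144)) = -6 + 3*(-16761712*(-4477)) = -6 + 3*75042184624 = -6 + 225126553872 = 225126553866)
F(-98, 202) + y = 205 + 225126553866 = 225126554071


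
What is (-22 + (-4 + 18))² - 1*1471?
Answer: -1407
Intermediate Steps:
(-22 + (-4 + 18))² - 1*1471 = (-22 + 14)² - 1471 = (-8)² - 1471 = 64 - 1471 = -1407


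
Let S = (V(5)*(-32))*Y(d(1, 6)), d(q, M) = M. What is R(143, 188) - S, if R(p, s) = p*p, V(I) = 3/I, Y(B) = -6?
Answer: 101669/5 ≈ 20334.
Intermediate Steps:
R(p, s) = p²
S = 576/5 (S = ((3/5)*(-32))*(-6) = ((3*(⅕))*(-32))*(-6) = ((⅗)*(-32))*(-6) = -96/5*(-6) = 576/5 ≈ 115.20)
R(143, 188) - S = 143² - 1*576/5 = 20449 - 576/5 = 101669/5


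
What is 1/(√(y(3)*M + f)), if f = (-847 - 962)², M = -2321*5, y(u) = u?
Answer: √3237666/3237666 ≈ 0.00055576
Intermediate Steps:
M = -11605
f = 3272481 (f = (-1809)² = 3272481)
1/(√(y(3)*M + f)) = 1/(√(3*(-11605) + 3272481)) = 1/(√(-34815 + 3272481)) = 1/(√3237666) = √3237666/3237666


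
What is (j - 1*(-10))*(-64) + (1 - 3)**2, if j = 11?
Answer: -1340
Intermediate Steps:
(j - 1*(-10))*(-64) + (1 - 3)**2 = (11 - 1*(-10))*(-64) + (1 - 3)**2 = (11 + 10)*(-64) + (-2)**2 = 21*(-64) + 4 = -1344 + 4 = -1340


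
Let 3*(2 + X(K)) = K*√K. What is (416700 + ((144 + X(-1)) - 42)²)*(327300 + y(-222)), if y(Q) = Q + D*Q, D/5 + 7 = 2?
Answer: 425796991924/3 - 22175200*I ≈ 1.4193e+11 - 2.2175e+7*I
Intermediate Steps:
D = -25 (D = -35 + 5*2 = -35 + 10 = -25)
X(K) = -2 + K^(3/2)/3 (X(K) = -2 + (K*√K)/3 = -2 + K^(3/2)/3)
y(Q) = -24*Q (y(Q) = Q - 25*Q = -24*Q)
(416700 + ((144 + X(-1)) - 42)²)*(327300 + y(-222)) = (416700 + ((144 + (-2 + (-1)^(3/2)/3)) - 42)²)*(327300 - 24*(-222)) = (416700 + ((144 + (-2 + (-I)/3)) - 42)²)*(327300 + 5328) = (416700 + ((144 + (-2 - I/3)) - 42)²)*332628 = (416700 + ((142 - I/3) - 42)²)*332628 = (416700 + (100 - I/3)²)*332628 = 138606087600 + 332628*(100 - I/3)²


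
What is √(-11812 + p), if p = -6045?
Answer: I*√17857 ≈ 133.63*I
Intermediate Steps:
√(-11812 + p) = √(-11812 - 6045) = √(-17857) = I*√17857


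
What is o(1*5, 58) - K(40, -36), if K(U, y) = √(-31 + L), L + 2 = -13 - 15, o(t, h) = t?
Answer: 5 - I*√61 ≈ 5.0 - 7.8102*I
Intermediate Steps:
L = -30 (L = -2 + (-13 - 15) = -2 - 28 = -30)
K(U, y) = I*√61 (K(U, y) = √(-31 - 30) = √(-61) = I*√61)
o(1*5, 58) - K(40, -36) = 1*5 - I*√61 = 5 - I*√61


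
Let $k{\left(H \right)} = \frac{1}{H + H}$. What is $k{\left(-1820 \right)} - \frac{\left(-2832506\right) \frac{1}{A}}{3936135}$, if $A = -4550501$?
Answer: $- \frac{102409694717}{372556834075608} \approx -0.00027488$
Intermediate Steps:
$k{\left(H \right)} = \frac{1}{2 H}$
$k{\left(-1820 \right)} - \frac{\left(-2832506\right) \frac{1}{A}}{3936135} = \frac{1}{2 \left(-1820\right)} - \frac{\left(-2832506\right) \frac{1}{-4550501}}{3936135} = \frac{1}{2} \left(- \frac{1}{1820}\right) - \left(-2832506\right) \left(- \frac{1}{4550501}\right) \frac{1}{3936135} = - \frac{1}{3640} - \frac{2832506}{4550501} \cdot \frac{1}{3936135} = - \frac{1}{3640} - \frac{2832506}{17911386253635} = - \frac{102409694717}{372556834075608}$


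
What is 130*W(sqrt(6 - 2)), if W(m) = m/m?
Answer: 130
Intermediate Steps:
W(m) = 1
130*W(sqrt(6 - 2)) = 130*1 = 130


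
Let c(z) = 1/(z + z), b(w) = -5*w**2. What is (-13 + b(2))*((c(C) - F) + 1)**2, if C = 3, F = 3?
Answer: -1331/12 ≈ -110.92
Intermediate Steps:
c(z) = 1/(2*z)
(-13 + b(2))*((c(C) - F) + 1)**2 = (-13 - 5*2**2)*(((1/2)/3 - 1*3) + 1)**2 = (-13 - 5*4)*(((1/2)*(1/3) - 3) + 1)**2 = (-13 - 20)*((1/6 - 3) + 1)**2 = -33*(-17/6 + 1)**2 = -33*(-11/6)**2 = -33*121/36 = -1331/12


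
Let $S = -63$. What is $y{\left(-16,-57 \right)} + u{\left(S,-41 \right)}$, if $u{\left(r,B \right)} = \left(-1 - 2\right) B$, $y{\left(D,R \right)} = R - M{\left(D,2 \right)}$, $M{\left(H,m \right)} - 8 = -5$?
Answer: $63$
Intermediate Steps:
$M{\left(H,m \right)} = 3$ ($M{\left(H,m \right)} = 8 - 5 = 3$)
$y{\left(D,R \right)} = -3 + R$ ($y{\left(D,R \right)} = R - 3 = -3 + R$)
$u{\left(r,B \right)} = - 3 B$ ($u{\left(r,B \right)} = \left(-1 - 2\right) B = - 3 B$)
$y{\left(-16,-57 \right)} + u{\left(S,-41 \right)} = \left(-3 - 57\right) - -123 = -60 + 123 = 63$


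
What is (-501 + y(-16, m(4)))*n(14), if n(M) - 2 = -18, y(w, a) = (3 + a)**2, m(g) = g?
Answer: 7232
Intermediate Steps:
n(M) = -16 (n(M) = 2 - 18 = -16)
(-501 + y(-16, m(4)))*n(14) = (-501 + (3 + 4)**2)*(-16) = (-501 + 7**2)*(-16) = (-501 + 49)*(-16) = -452*(-16) = 7232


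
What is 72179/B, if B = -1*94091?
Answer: -72179/94091 ≈ -0.76712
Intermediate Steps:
B = -94091
72179/B = 72179/(-94091) = 72179*(-1/94091) = -72179/94091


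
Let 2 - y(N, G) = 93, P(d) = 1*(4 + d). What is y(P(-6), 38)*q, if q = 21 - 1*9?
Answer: -1092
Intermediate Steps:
P(d) = 4 + d
y(N, G) = -91 (y(N, G) = 2 - 1*93 = 2 - 93 = -91)
q = 12 (q = 21 - 9 = 12)
y(P(-6), 38)*q = -91*12 = -1092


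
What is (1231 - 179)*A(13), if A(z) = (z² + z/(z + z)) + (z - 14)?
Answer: 177262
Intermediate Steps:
A(z) = -27/2 + z + z² (A(z) = (z² + z/((2*z))) + (-14 + z) = (z² + (1/(2*z))*z) + (-14 + z) = (z² + ½) + (-14 + z) = (½ + z²) + (-14 + z) = -27/2 + z + z²)
(1231 - 179)*A(13) = (1231 - 179)*(-27/2 + 13 + 13²) = 1052*(-27/2 + 13 + 169) = 1052*(337/2) = 177262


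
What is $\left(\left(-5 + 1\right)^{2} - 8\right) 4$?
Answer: $32$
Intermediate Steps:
$\left(\left(-5 + 1\right)^{2} - 8\right) 4 = \left(\left(-4\right)^{2} - 8\right) 4 = \left(16 - 8\right) 4 = 8 \cdot 4 = 32$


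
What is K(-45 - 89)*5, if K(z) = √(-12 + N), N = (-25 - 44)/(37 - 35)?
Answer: 5*I*√186/2 ≈ 34.095*I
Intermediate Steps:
N = -69/2 ≈ -34.500
K(z) = I*√186/2 (K(z) = √(-12 - 69/2) = √(-93/2) = I*√186/2)
K(-45 - 89)*5 = (I*√186/2)*5 = 5*I*√186/2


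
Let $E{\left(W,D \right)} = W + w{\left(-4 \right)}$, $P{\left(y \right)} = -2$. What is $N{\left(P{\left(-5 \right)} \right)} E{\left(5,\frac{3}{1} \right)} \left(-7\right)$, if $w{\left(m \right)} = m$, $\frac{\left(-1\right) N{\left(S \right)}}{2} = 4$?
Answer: $56$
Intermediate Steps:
$N{\left(S \right)} = -8$ ($N{\left(S \right)} = \left(-2\right) 4 = -8$)
$E{\left(W,D \right)} = -4 + W$ ($E{\left(W,D \right)} = W - 4 = -4 + W$)
$N{\left(P{\left(-5 \right)} \right)} E{\left(5,\frac{3}{1} \right)} \left(-7\right) = - 8 \left(-4 + 5\right) \left(-7\right) = \left(-8\right) 1 \left(-7\right) = \left(-8\right) \left(-7\right) = 56$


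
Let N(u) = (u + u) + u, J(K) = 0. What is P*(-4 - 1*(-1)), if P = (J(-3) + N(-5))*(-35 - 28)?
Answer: -2835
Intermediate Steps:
N(u) = 3*u (N(u) = 2*u + u = 3*u)
P = 945 (P = (0 + 3*(-5))*(-35 - 28) = (0 - 15)*(-63) = -15*(-63) = 945)
P*(-4 - 1*(-1)) = 945*(-4 - 1*(-1)) = 945*(-4 + 1) = 945*(-3) = -2835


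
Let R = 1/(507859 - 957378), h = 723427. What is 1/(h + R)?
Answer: 449519/325194181612 ≈ 1.3823e-6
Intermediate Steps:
R = -1/449519 (R = 1/(-449519) = -1/449519 ≈ -2.2246e-6)
1/(h + R) = 1/(723427 - 1/449519) = 1/(325194181612/449519) = 449519/325194181612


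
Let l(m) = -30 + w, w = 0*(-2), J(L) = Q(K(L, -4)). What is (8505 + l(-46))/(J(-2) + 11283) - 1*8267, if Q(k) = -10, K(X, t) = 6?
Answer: -93185416/11273 ≈ -8266.3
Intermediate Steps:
J(L) = -10
w = 0
l(m) = -30 (l(m) = -30 + 0 = -30)
(8505 + l(-46))/(J(-2) + 11283) - 1*8267 = (8505 - 30)/(-10 + 11283) - 1*8267 = 8475/11273 - 8267 = -93185416/11273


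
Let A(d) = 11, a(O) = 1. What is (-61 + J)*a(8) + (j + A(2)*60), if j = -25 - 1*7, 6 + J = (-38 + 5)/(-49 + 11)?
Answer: 21351/38 ≈ 561.87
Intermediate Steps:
J = -195/38 (J = -6 + (-38 + 5)/(-49 + 11) = -6 - 33/(-38) = -6 - 33*(-1/38) = -6 + 33/38 = -195/38 ≈ -5.1316)
j = -32 (j = -25 - 7 = -32)
(-61 + J)*a(8) + (j + A(2)*60) = (-61 - 195/38)*1 + (-32 + 11*60) = -2513/38*1 + (-32 + 660) = -2513/38 + 628 = 21351/38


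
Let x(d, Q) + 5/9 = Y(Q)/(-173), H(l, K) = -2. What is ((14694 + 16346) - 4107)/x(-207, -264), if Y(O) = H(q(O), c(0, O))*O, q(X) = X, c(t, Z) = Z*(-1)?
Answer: -41934681/5617 ≈ -7465.7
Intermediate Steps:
c(t, Z) = -Z
Y(O) = -2*O
x(d, Q) = -5/9 + 2*Q/173 (x(d, Q) = -5/9 - 2*Q/(-173) = -5/9 - 2*Q*(-1/173) = -5/9 + 2*Q/173)
((14694 + 16346) - 4107)/x(-207, -264) = ((14694 + 16346) - 4107)/(-5/9 + (2/173)*(-264)) = (31040 - 4107)/(-5/9 - 528/173) = 26933/(-5617/1557) = 26933*(-1557/5617) = -41934681/5617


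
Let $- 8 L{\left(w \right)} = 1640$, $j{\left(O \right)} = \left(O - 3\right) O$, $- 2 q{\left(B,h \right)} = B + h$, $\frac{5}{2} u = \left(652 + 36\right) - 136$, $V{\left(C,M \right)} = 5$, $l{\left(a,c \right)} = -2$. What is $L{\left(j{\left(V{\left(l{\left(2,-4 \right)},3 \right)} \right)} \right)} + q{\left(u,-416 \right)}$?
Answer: $- \frac{537}{5} \approx -107.4$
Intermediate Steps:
$u = \frac{1104}{5}$ ($u = \frac{2 \left(\left(652 + 36\right) - 136\right)}{5} = \frac{2 \left(688 - 136\right)}{5} = \frac{2}{5} \cdot 552 = \frac{1104}{5} \approx 220.8$)
$q{\left(B,h \right)} = - \frac{B}{2} - \frac{h}{2}$ ($q{\left(B,h \right)} = - \frac{B + h}{2} = - \frac{B}{2} - \frac{h}{2}$)
$j{\left(O \right)} = O \left(-3 + O\right)$ ($j{\left(O \right)} = \left(-3 + O\right) O = O \left(-3 + O\right)$)
$L{\left(w \right)} = -205$ ($L{\left(w \right)} = \left(- \frac{1}{8}\right) 1640 = -205$)
$L{\left(j{\left(V{\left(l{\left(2,-4 \right)},3 \right)} \right)} \right)} + q{\left(u,-416 \right)} = -205 - - \frac{488}{5} = -205 + \left(- \frac{552}{5} + 208\right) = -205 + \frac{488}{5} = - \frac{537}{5}$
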